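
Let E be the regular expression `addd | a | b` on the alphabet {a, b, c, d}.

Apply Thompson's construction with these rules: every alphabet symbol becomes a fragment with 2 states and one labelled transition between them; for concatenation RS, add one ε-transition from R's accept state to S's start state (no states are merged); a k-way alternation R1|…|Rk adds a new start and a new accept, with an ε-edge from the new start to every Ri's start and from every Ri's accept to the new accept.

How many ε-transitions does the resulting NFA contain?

Building bottom-up:
Each of the 6 symbol leaves contributes 0 ε-transitions.
  addd — 3 ε-transitions
  addd | a | b — 9 ε-transitions

9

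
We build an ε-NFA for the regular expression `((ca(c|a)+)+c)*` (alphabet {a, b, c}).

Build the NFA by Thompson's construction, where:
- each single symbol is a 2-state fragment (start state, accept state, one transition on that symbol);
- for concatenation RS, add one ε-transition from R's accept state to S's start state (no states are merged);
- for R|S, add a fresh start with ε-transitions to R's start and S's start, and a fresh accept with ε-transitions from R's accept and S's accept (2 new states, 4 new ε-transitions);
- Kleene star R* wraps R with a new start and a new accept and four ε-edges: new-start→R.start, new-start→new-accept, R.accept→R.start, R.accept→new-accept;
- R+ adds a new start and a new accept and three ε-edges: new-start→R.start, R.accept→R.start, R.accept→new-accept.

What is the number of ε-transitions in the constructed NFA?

17

Building bottom-up:
Each of the 5 symbol leaves contributes 0 ε-transitions.
  c|a : 4 ε-transitions
  (c|a)+ : 7 ε-transitions
  ca(c|a)+ : 9 ε-transitions
  (ca(c|a)+)+ : 12 ε-transitions
  (ca(c|a)+)+c : 13 ε-transitions
  ((ca(c|a)+)+c)* : 17 ε-transitions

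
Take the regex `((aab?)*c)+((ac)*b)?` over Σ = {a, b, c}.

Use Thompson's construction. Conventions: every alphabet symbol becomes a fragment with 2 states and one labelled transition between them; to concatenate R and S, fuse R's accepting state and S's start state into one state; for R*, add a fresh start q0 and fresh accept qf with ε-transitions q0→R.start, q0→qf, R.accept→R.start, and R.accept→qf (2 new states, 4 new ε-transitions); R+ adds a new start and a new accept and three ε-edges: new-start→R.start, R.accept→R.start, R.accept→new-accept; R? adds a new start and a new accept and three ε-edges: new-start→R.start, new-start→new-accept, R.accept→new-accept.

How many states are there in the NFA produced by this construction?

18

Building bottom-up:
Each of the 7 symbol leaves contributes a 2-state fragment.
  b? → 4 states
  aab? → 6 states
  (aab?)* → 8 states
  (aab?)*c → 9 states
  ((aab?)*c)+ → 11 states
  ac → 3 states
  (ac)* → 5 states
  (ac)*b → 6 states
  ((ac)*b)? → 8 states
  ((aab?)*c)+((ac)*b)? → 18 states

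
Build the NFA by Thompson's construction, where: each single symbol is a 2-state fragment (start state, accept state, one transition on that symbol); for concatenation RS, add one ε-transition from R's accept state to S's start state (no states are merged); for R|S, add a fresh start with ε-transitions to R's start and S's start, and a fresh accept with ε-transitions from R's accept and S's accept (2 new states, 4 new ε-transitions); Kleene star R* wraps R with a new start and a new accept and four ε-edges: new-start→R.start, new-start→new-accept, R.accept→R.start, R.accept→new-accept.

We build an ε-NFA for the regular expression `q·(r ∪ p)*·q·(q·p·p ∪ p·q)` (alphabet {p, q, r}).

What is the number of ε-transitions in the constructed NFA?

18

By structural recursion:
Each of the 9 symbol leaves contributes 0 ε-transitions.
  r ∪ p — 4 ε-transitions
  (r ∪ p)* — 8 ε-transitions
  q·p·p — 2 ε-transitions
  p·q — 1 ε-transition
  q·p·p ∪ p·q — 7 ε-transitions
  q·(r ∪ p)*·q·(q·p·p ∪ p·q) — 18 ε-transitions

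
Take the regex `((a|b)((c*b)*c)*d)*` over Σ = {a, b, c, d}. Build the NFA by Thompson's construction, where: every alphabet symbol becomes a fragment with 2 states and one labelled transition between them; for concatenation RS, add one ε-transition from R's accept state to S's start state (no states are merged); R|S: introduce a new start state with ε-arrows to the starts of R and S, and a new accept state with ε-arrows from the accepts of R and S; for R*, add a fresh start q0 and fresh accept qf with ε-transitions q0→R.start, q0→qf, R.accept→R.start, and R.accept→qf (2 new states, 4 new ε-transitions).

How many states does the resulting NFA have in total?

22

Building bottom-up:
Each of the 6 symbol leaves contributes a 2-state fragment.
  a|b : 6 states
  c* : 4 states
  c*b : 6 states
  (c*b)* : 8 states
  (c*b)*c : 10 states
  ((c*b)*c)* : 12 states
  (a|b)((c*b)*c)*d : 20 states
  ((a|b)((c*b)*c)*d)* : 22 states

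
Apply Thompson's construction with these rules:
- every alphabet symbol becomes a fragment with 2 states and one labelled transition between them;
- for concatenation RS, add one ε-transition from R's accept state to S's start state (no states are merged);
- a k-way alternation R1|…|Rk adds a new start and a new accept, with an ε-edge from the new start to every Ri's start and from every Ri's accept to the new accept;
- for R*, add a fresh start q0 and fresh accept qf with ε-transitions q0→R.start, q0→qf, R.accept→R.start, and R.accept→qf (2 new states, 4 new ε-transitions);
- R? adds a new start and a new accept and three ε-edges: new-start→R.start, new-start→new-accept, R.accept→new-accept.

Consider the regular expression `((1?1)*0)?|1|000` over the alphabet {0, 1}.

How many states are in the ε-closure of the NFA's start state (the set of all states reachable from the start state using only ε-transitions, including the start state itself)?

13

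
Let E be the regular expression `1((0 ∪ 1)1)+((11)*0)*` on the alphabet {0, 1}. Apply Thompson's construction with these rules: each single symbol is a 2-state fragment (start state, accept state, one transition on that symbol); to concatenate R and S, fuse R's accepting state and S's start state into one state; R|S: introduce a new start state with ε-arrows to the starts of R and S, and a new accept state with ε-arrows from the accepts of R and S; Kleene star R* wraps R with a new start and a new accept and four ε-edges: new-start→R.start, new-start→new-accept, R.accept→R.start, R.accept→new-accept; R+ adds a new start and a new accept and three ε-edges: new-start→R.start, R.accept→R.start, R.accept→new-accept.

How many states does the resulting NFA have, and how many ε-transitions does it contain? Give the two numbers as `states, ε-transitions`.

17, 15

Bottom-up over the parse tree:
Each of the 7 symbol leaves contributes 2 states and 0 ε-transitions.
  0 ∪ 1 = 6 states, 4 ε-transitions
  (0 ∪ 1)1 = 7 states, 4 ε-transitions
  ((0 ∪ 1)1)+ = 9 states, 7 ε-transitions
  11 = 3 states, 0 ε-transitions
  (11)* = 5 states, 4 ε-transitions
  (11)*0 = 6 states, 4 ε-transitions
  ((11)*0)* = 8 states, 8 ε-transitions
  1((0 ∪ 1)1)+((11)*0)* = 17 states, 15 ε-transitions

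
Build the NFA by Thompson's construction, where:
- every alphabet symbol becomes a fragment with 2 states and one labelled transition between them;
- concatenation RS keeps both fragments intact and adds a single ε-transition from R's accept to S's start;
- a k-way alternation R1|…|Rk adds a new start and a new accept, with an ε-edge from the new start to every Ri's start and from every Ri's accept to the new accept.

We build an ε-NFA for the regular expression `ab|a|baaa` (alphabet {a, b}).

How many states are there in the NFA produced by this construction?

16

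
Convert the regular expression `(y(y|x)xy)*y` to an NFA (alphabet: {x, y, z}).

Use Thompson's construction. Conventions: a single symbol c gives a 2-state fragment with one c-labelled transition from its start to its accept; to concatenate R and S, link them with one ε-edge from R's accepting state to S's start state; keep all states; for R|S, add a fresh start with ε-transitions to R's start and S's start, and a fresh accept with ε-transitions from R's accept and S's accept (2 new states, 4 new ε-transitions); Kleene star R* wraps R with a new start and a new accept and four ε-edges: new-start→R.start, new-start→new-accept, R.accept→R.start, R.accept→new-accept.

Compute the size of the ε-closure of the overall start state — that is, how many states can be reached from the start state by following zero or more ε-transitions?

Compute the ε-closure size of each fragment's start state recursively; a symbol fragment's start has no outgoing ε-edge, so its closure is just itself (size 1).
  y|x → C = 1 + 1 + 1 = 3 (the new accept is not ε-reachable since no branch accepts ε)
  y(y|x)xy → C equals the left operand's closure size = 1 (its accept is not ε-reachable, so the closure stops there)
  (y(y|x)xy)* → the star's fresh start ε-reaches both the body's start and the fresh accept: C = 2 + 1 = 3
  (y(y|x)xy)*y → C = 3 + 1 = 4 (closure spills across the concat boundary because the left factor accepts ε)

4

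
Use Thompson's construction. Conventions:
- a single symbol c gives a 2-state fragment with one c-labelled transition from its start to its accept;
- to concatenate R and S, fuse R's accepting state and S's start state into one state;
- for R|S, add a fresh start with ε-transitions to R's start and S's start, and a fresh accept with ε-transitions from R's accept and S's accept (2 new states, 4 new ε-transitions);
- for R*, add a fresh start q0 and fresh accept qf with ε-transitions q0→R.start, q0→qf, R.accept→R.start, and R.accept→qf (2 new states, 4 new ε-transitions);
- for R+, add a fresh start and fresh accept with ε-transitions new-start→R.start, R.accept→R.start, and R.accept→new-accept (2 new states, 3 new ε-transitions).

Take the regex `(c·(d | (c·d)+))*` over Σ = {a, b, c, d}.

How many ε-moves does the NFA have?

11

By structural recursion:
Each of the 4 symbol leaves contributes 0 ε-transitions.
  c·d = 0 ε-transitions
  (c·d)+ = 3 ε-transitions
  d | (c·d)+ = 7 ε-transitions
  c·(d | (c·d)+) = 7 ε-transitions
  (c·(d | (c·d)+))* = 11 ε-transitions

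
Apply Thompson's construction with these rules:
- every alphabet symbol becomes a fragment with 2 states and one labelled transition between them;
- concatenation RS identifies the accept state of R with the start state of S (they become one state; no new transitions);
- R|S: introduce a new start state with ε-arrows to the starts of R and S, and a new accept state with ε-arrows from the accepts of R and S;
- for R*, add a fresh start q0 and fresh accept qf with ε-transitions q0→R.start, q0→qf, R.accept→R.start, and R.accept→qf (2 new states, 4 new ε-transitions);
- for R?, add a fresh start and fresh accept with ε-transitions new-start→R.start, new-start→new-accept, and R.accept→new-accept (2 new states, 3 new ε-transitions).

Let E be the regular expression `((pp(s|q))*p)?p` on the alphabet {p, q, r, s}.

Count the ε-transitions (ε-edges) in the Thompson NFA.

11

Bottom-up over the parse tree:
Each of the 6 symbol leaves contributes 0 ε-transitions.
  s|q → 4 ε-transitions
  pp(s|q) → 4 ε-transitions
  (pp(s|q))* → 8 ε-transitions
  (pp(s|q))*p → 8 ε-transitions
  ((pp(s|q))*p)? → 11 ε-transitions
  ((pp(s|q))*p)?p → 11 ε-transitions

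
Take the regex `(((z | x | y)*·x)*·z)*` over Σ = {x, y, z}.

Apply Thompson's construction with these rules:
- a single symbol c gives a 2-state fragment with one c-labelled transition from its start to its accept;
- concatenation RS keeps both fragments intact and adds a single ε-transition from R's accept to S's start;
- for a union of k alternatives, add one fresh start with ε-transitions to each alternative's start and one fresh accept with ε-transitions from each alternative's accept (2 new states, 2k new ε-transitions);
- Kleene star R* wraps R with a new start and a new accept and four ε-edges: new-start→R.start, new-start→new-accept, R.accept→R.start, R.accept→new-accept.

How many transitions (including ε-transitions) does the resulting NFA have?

25

Per subexpression:
Each of the 5 symbol leaves contributes 1 transition (1 symbol, 0 ε).
  z | x | y : 9 transitions (3 symbol, 6 ε)
  (z | x | y)* : 13 transitions (3 symbol, 10 ε)
  (z | x | y)*·x : 15 transitions (4 symbol, 11 ε)
  ((z | x | y)*·x)* : 19 transitions (4 symbol, 15 ε)
  ((z | x | y)*·x)*·z : 21 transitions (5 symbol, 16 ε)
  (((z | x | y)*·x)*·z)* : 25 transitions (5 symbol, 20 ε)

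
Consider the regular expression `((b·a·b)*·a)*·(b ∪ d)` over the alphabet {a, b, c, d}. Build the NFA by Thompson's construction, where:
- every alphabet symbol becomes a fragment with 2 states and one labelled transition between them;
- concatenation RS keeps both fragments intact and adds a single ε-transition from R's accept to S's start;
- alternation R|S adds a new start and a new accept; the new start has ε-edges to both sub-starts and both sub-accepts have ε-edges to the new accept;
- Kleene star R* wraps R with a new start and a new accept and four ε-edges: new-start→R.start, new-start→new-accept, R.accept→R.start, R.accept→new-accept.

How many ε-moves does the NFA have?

Per subexpression:
Each of the 6 symbol leaves contributes 0 ε-transitions.
  b·a·b : 2 ε-transitions
  (b·a·b)* : 6 ε-transitions
  (b·a·b)*·a : 7 ε-transitions
  ((b·a·b)*·a)* : 11 ε-transitions
  b ∪ d : 4 ε-transitions
  ((b·a·b)*·a)*·(b ∪ d) : 16 ε-transitions

16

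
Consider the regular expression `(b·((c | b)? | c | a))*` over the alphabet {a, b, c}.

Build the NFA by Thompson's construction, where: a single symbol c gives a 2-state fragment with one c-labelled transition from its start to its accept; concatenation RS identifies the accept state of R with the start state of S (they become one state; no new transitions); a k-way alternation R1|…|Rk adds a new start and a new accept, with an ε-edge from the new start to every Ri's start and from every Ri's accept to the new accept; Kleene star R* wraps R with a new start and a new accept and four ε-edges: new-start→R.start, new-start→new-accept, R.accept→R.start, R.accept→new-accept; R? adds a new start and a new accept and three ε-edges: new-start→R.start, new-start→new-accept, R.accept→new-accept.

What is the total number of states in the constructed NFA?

17

By structural recursion:
Each of the 5 symbol leaves contributes a 2-state fragment.
  c | b = 6 states
  (c | b)? = 8 states
  (c | b)? | c | a = 14 states
  b·((c | b)? | c | a) = 15 states
  (b·((c | b)? | c | a))* = 17 states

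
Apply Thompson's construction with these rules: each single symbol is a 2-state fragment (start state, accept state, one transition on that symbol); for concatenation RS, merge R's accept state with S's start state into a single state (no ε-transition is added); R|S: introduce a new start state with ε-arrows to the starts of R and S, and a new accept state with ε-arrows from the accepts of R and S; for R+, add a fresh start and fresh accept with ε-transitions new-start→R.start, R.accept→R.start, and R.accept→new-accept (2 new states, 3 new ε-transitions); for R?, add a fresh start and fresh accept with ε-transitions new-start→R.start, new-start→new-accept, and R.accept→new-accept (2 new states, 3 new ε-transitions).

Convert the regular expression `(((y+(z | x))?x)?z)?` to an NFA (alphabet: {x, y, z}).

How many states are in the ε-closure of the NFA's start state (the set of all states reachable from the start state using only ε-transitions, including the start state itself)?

8

Work bottom-up. For each fragment F, track |ε-closure(F.start)| and whether F's accept lies in that closure (i.e. whether F accepts ε). A single-symbol fragment has closure size 1 and does not accept ε.
  y+ : new start ε-reaches only the body's start; the new accept needs a symbol first: C = 1 + 1 = 2
  z | x : new start ε-reaches every alternative's start; none of them accept ε, so the new accept is not reached: C = 1 + 1 + 1 = 3
  y+(z | x) : C equals the left operand's closure size = 2 (its accept is not ε-reachable, so the closure stops there)
  (y+(z | x))? : new start has ε-edges to the inner start and to the new accept, so C = 2 + 2 = 4
  (y+(z | x))?x : the left operand accepts ε, so the closure extends into the next operand (the shared merged state is already counted); C = 4 + (1−1) = 4
  ((y+(z | x))?x)? : C = 1 (new start) + 4 (body) + 1 (new accept, via ε) = 6
  ((y+(z | x))?x)?z : the left operand accepts ε, so the closure extends into the next operand (the shared merged state is already counted); C = 6 + (1−1) = 6
  (((y+(z | x))?x)?z)? : new start has ε-edges to the inner start and to the new accept, so C = 2 + 6 = 8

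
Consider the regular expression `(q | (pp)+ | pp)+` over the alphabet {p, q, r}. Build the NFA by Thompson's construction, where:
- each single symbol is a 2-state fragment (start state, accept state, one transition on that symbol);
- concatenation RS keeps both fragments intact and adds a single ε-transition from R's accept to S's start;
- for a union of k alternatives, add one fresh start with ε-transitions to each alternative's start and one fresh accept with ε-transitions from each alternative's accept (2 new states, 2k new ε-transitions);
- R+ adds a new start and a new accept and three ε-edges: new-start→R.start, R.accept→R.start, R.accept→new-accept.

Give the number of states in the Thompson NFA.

By structural recursion:
Each of the 5 symbol leaves contributes a 2-state fragment.
  pp = 4 states
  (pp)+ = 6 states
  pp = 4 states
  q | (pp)+ | pp = 14 states
  (q | (pp)+ | pp)+ = 16 states

16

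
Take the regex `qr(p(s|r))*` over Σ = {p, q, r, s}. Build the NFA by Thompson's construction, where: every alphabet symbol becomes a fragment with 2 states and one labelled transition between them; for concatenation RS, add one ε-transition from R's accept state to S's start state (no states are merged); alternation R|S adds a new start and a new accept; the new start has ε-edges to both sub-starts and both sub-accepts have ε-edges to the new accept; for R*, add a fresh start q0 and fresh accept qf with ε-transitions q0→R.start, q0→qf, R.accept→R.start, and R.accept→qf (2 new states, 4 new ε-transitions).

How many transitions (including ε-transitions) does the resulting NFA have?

16

Per subexpression:
Each of the 5 symbol leaves contributes 1 transition (1 symbol, 0 ε).
  s|r : 6 transitions (2 symbol, 4 ε)
  p(s|r) : 8 transitions (3 symbol, 5 ε)
  (p(s|r))* : 12 transitions (3 symbol, 9 ε)
  qr(p(s|r))* : 16 transitions (5 symbol, 11 ε)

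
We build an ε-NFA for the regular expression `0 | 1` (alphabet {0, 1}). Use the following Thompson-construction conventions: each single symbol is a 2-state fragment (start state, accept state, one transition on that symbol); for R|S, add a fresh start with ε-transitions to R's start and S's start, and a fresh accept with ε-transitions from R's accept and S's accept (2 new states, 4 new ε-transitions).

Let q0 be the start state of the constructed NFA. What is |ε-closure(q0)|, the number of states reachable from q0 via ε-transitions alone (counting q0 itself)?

Let C(F) = |ε-closure(F.start)| within fragment F, and note whether F accepts ε. Symbol fragments have C = 1 and do not accept ε. Then:
  0 | 1 → |ε-closure| = 1 + 1 + 1 = 3 (the new accept is not ε-reachable since no branch accepts ε)

3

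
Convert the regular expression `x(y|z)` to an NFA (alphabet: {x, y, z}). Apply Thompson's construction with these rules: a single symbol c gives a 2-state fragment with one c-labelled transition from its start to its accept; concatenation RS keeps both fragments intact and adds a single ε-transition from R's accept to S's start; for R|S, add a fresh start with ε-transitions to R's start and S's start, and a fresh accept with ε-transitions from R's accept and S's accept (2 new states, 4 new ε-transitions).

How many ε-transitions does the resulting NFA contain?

Recursing over subexpressions:
Each of the 3 symbol leaves contributes 0 ε-transitions.
  y|z → 4 ε-transitions
  x(y|z) → 5 ε-transitions

5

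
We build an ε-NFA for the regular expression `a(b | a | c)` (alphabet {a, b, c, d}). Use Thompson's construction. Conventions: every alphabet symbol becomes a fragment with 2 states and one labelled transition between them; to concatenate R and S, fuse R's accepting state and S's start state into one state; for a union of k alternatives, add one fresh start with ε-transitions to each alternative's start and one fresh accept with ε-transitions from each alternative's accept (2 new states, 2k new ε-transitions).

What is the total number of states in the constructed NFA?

Recursing over subexpressions:
Each of the 4 symbol leaves contributes a 2-state fragment.
  b | a | c = 8 states
  a(b | a | c) = 9 states

9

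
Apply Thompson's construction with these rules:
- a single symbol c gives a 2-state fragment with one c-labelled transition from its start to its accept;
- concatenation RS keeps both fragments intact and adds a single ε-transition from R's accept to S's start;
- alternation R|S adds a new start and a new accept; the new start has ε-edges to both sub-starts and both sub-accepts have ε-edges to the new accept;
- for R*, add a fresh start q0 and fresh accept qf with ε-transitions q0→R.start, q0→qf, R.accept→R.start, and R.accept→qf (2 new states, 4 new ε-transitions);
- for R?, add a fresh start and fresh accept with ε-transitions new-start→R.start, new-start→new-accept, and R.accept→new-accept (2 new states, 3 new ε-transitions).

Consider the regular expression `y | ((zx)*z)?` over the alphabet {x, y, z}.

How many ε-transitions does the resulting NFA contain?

Building bottom-up:
Each of the 4 symbol leaves contributes 0 ε-transitions.
  zx — 1 ε-transition
  (zx)* — 5 ε-transitions
  (zx)*z — 6 ε-transitions
  ((zx)*z)? — 9 ε-transitions
  y | ((zx)*z)? — 13 ε-transitions

13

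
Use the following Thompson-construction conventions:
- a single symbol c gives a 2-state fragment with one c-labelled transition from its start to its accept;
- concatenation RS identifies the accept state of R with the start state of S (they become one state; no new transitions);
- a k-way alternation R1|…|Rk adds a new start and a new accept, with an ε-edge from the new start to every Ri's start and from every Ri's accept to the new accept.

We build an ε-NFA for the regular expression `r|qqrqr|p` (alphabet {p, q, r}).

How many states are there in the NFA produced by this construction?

12

Bottom-up over the parse tree:
Each of the 7 symbol leaves contributes a 2-state fragment.
  qqrqr — 6 states
  r|qqrqr|p — 12 states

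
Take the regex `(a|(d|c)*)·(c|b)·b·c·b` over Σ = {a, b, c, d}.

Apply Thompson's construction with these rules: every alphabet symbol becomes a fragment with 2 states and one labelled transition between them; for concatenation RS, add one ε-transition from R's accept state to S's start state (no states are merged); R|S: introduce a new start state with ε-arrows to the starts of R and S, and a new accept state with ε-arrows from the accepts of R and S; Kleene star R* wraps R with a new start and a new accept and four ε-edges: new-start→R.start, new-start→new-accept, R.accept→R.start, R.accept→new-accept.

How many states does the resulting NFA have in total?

By structural recursion:
Each of the 8 symbol leaves contributes a 2-state fragment.
  d|c : 6 states
  (d|c)* : 8 states
  a|(d|c)* : 12 states
  c|b : 6 states
  (a|(d|c)*)·(c|b)·b·c·b : 24 states

24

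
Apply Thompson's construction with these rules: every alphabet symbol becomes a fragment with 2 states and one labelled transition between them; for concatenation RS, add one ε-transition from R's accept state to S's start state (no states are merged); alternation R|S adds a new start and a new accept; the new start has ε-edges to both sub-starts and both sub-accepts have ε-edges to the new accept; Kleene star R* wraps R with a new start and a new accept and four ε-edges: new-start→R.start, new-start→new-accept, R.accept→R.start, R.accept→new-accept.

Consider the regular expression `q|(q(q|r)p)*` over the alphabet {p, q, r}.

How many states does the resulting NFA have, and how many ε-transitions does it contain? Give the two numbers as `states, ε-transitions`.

By structural recursion:
Each of the 5 symbol leaves contributes 2 states and 0 ε-transitions.
  q|r : 6 states, 4 ε-transitions
  q(q|r)p : 10 states, 6 ε-transitions
  (q(q|r)p)* : 12 states, 10 ε-transitions
  q|(q(q|r)p)* : 16 states, 14 ε-transitions

16, 14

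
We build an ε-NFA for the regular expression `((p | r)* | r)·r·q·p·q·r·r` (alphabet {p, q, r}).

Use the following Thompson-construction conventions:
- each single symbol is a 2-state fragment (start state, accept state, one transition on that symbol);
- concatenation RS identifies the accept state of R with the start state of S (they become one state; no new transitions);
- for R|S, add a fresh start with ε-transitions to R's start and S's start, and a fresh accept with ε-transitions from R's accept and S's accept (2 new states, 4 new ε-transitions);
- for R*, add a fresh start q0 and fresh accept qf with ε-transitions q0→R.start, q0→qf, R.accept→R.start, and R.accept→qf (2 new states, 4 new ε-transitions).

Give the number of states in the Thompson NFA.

Recursing over subexpressions:
Each of the 9 symbol leaves contributes a 2-state fragment.
  p | r — 6 states
  (p | r)* — 8 states
  (p | r)* | r — 12 states
  ((p | r)* | r)·r·q·p·q·r·r — 18 states

18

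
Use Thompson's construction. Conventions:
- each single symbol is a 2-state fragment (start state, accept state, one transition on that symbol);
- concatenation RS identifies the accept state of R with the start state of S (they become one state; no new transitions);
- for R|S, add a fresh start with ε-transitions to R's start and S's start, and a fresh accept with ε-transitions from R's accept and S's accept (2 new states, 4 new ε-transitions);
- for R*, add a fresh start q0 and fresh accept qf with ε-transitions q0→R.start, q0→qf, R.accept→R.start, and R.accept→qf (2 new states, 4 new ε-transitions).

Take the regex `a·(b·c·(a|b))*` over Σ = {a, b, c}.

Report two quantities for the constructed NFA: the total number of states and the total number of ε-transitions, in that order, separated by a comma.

11, 8

Building bottom-up:
Each of the 5 symbol leaves contributes 2 states and 0 ε-transitions.
  a|b : 6 states, 4 ε-transitions
  b·c·(a|b) : 8 states, 4 ε-transitions
  (b·c·(a|b))* : 10 states, 8 ε-transitions
  a·(b·c·(a|b))* : 11 states, 8 ε-transitions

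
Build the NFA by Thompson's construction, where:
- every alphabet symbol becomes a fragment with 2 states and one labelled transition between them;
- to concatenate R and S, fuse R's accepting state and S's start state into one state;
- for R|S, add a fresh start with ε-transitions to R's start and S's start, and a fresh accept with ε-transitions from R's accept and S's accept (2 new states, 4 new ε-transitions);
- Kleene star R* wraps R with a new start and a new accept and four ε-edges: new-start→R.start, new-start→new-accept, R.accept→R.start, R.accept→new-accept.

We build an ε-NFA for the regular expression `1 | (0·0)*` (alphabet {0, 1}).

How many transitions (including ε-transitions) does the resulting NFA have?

11

Per subexpression:
Each of the 3 symbol leaves contributes 1 transition (1 symbol, 0 ε).
  0·0 — 2 transitions (2 symbol, 0 ε)
  (0·0)* — 6 transitions (2 symbol, 4 ε)
  1 | (0·0)* — 11 transitions (3 symbol, 8 ε)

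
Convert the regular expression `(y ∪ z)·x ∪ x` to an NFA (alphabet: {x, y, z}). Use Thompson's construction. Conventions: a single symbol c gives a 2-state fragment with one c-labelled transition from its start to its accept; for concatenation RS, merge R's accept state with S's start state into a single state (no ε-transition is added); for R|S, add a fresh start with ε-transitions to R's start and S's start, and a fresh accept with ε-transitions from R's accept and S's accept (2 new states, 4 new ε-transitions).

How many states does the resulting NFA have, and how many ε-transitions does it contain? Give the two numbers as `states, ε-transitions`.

11, 8

Recursing over subexpressions:
Each of the 4 symbol leaves contributes 2 states and 0 ε-transitions.
  y ∪ z : 6 states, 4 ε-transitions
  (y ∪ z)·x : 7 states, 4 ε-transitions
  (y ∪ z)·x ∪ x : 11 states, 8 ε-transitions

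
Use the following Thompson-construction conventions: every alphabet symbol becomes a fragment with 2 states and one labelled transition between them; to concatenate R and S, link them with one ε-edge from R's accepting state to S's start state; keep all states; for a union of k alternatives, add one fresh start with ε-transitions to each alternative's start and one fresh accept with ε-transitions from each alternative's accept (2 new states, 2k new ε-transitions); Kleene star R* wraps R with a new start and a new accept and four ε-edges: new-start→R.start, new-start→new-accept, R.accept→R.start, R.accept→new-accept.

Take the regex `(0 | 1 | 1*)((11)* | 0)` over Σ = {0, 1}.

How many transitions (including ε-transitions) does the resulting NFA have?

26

Per subexpression:
Each of the 6 symbol leaves contributes 1 transition (1 symbol, 0 ε).
  1* → 5 transitions (1 symbol, 4 ε)
  0 | 1 | 1* → 13 transitions (3 symbol, 10 ε)
  11 → 3 transitions (2 symbol, 1 ε)
  (11)* → 7 transitions (2 symbol, 5 ε)
  (11)* | 0 → 12 transitions (3 symbol, 9 ε)
  (0 | 1 | 1*)((11)* | 0) → 26 transitions (6 symbol, 20 ε)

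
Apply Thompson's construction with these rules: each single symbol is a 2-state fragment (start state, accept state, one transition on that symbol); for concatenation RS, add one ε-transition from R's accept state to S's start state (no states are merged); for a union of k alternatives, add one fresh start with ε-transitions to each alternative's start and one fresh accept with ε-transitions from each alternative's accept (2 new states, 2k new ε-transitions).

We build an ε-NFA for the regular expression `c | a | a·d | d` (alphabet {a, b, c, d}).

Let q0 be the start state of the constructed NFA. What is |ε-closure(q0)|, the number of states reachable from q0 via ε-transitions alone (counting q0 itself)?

5

Compute the ε-closure size of each fragment's start state recursively; a symbol fragment's start has no outgoing ε-edge, so its closure is just itself (size 1).
  a·d : |closure| equals the left operand's closure size = 1 (its accept is not ε-reachable, so the closure stops there)
  c | a | a·d | d : new start ε-reaches every alternative's start; none of them accept ε, so the new accept is not reached: |closure| = 1 + 1 + 1 + 1 + 1 = 5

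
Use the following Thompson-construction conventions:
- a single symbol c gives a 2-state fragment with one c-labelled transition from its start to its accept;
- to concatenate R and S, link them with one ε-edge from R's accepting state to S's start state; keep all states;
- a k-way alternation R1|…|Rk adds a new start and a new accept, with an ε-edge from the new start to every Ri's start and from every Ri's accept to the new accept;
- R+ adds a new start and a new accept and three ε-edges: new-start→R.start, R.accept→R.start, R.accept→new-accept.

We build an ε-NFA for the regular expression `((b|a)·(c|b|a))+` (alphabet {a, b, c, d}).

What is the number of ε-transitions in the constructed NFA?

Per subexpression:
Each of the 5 symbol leaves contributes 0 ε-transitions.
  b|a — 4 ε-transitions
  c|b|a — 6 ε-transitions
  (b|a)·(c|b|a) — 11 ε-transitions
  ((b|a)·(c|b|a))+ — 14 ε-transitions

14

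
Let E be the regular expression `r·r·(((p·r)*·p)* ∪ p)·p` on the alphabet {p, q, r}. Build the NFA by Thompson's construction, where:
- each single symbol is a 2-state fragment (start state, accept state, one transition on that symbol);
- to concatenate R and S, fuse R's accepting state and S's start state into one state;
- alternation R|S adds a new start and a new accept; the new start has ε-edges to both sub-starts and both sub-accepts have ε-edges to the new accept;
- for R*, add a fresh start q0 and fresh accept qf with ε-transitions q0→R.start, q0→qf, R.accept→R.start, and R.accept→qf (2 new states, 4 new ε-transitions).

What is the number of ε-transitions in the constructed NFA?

Building bottom-up:
Each of the 7 symbol leaves contributes 0 ε-transitions.
  p·r : 0 ε-transitions
  (p·r)* : 4 ε-transitions
  (p·r)*·p : 4 ε-transitions
  ((p·r)*·p)* : 8 ε-transitions
  ((p·r)*·p)* ∪ p : 12 ε-transitions
  r·r·(((p·r)*·p)* ∪ p)·p : 12 ε-transitions

12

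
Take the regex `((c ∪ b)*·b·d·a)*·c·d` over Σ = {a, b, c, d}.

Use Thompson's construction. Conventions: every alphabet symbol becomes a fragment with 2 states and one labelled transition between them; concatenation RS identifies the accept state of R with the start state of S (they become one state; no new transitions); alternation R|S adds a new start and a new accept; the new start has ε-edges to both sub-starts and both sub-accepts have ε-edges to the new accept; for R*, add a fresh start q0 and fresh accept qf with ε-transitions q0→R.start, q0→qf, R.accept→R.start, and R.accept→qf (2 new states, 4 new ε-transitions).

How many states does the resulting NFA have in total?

15

Building bottom-up:
Each of the 7 symbol leaves contributes a 2-state fragment.
  c ∪ b — 6 states
  (c ∪ b)* — 8 states
  (c ∪ b)*·b·d·a — 11 states
  ((c ∪ b)*·b·d·a)* — 13 states
  ((c ∪ b)*·b·d·a)*·c·d — 15 states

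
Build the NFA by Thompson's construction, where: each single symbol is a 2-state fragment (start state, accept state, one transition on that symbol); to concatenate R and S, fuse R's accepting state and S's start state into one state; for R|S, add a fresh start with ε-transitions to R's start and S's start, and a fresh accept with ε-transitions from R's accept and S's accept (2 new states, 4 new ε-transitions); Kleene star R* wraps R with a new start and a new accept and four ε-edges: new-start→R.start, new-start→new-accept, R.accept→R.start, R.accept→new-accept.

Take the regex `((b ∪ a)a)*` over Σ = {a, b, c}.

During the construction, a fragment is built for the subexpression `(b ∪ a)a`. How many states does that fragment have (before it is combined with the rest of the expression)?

7

Fragment for `(b ∪ a)a`:
Each of the 3 symbol leaves contributes a 2-state fragment.
  b ∪ a — 6 states
  (b ∪ a)a — 7 states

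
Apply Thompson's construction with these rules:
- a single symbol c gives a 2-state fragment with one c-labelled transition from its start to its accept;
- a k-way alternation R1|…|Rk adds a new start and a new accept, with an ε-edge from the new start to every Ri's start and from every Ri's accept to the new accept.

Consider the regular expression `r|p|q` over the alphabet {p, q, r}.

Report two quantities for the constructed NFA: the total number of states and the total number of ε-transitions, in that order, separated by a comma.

By structural recursion:
Each of the 3 symbol leaves contributes 2 states and 0 ε-transitions.
  r|p|q — 8 states, 6 ε-transitions

8, 6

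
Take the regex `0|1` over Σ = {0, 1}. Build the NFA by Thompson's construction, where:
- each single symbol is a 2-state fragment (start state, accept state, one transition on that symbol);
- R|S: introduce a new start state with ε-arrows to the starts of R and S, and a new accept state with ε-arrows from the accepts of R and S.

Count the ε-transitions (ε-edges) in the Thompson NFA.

4

Bottom-up over the parse tree:
Each of the 2 symbol leaves contributes 0 ε-transitions.
  0|1 = 4 ε-transitions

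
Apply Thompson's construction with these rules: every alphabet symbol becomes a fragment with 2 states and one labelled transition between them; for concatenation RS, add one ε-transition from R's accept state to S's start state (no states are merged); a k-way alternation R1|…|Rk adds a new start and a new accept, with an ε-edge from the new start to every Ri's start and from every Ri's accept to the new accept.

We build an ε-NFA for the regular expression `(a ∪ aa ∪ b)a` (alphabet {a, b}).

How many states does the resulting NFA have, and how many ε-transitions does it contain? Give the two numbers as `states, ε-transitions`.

12, 8

Per subexpression:
Each of the 5 symbol leaves contributes 2 states and 0 ε-transitions.
  aa — 4 states, 1 ε-transition
  a ∪ aa ∪ b — 10 states, 7 ε-transitions
  (a ∪ aa ∪ b)a — 12 states, 8 ε-transitions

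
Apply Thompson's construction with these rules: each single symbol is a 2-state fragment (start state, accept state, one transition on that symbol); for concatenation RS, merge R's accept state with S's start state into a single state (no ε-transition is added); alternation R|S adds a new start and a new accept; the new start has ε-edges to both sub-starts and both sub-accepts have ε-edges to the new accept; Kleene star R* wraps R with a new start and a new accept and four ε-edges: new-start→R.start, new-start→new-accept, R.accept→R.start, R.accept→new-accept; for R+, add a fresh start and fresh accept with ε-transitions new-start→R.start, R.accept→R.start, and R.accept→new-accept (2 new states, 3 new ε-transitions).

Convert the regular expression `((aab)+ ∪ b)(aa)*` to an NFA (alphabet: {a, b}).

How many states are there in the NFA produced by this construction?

Building bottom-up:
Each of the 6 symbol leaves contributes a 2-state fragment.
  aab : 4 states
  (aab)+ : 6 states
  (aab)+ ∪ b : 10 states
  aa : 3 states
  (aa)* : 5 states
  ((aab)+ ∪ b)(aa)* : 14 states

14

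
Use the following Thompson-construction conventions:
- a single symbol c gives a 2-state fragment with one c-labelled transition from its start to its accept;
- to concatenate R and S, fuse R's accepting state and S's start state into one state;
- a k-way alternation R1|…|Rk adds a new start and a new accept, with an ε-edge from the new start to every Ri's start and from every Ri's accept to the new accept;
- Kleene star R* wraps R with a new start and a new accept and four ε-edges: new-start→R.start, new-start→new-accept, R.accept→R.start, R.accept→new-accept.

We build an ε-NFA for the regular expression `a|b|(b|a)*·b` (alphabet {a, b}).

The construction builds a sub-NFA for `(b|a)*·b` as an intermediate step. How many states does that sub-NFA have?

Fragment for `(b|a)*·b`:
Each of the 3 symbol leaves contributes a 2-state fragment.
  b|a → 6 states
  (b|a)* → 8 states
  (b|a)*·b → 9 states

9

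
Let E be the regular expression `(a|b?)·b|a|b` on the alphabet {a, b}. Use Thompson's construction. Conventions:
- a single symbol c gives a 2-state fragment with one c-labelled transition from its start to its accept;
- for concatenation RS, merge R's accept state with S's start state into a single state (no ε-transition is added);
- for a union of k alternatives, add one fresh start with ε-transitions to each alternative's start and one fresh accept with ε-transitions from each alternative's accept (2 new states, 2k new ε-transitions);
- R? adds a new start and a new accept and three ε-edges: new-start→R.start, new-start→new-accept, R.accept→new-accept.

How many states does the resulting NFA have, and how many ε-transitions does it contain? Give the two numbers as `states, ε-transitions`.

Bottom-up over the parse tree:
Each of the 5 symbol leaves contributes 2 states and 0 ε-transitions.
  b? — 4 states, 3 ε-transitions
  a|b? — 8 states, 7 ε-transitions
  (a|b?)·b — 9 states, 7 ε-transitions
  (a|b?)·b|a|b — 15 states, 13 ε-transitions

15, 13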